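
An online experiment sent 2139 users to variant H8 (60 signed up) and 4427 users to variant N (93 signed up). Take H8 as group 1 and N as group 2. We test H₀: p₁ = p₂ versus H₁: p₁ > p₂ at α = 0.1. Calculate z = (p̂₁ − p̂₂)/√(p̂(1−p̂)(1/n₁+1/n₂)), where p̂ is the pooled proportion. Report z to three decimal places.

z = 1.773

p̂₁ = 60/2139 ≈ 0.02805, p̂₂ = 93/4427 ≈ 0.02101.
Pooled p̂ = (60+93)/(2139+4427) = 153/6566 = 0.02330.
SE = √(0.0227589 × 0.000693395) = 0.00397.
z = (0.02805 − 0.02101)/0.00397 = 0.00704/0.00397 = 1.773.
p-value = P(Z > 1.773) ≈ 0.0381, so at α = 0.1 we reject H₀.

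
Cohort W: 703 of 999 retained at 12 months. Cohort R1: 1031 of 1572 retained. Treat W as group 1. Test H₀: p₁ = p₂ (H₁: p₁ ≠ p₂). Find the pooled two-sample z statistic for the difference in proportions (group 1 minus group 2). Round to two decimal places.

p̂₁ = 703/999 ≈ 0.7037, p̂₂ = 1031/1572 ≈ 0.6559.
Pooled p̂ = (703+1031)/(999+1572) = 1734/2571 = 0.6744.
SE = √(0.219569 × 0.00163713) = 0.0190.
z = (0.7037 − 0.6559)/0.0190 = 0.0478/0.0190 = 2.52.
Two-sided p-value ≈ 2·Φ(−2.524) = 0.0116.

z = 2.52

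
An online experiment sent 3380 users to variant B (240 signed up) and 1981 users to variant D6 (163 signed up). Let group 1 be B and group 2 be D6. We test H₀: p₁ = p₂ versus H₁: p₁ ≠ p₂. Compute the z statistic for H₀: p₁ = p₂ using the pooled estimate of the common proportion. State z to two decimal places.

z = -1.51

p̂₁ = 240/3380 ≈ 0.0710, p̂₂ = 163/1981 ≈ 0.0823.
Pooled p̂ = (240+163)/(3380+1981) = 403/5361 = 0.0752.
SE = √(0.0695216 × 0.000800654) = 0.0075.
z = (0.0710 − 0.0823)/0.0075 = -0.0113/0.0075 = -1.51.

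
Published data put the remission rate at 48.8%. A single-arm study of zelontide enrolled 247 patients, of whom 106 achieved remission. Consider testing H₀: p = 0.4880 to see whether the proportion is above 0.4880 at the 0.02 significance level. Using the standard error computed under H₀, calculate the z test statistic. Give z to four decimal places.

z = -1.8503

p̂ = 106/247 = 0.429150.
Under H₀, SE = √(0.488·0.512/247) = √(0.00101156) = 0.031805.
z = (0.429150 − 0.488)/0.031805 = -0.058850/0.031805 = -1.8503.
p-value = P(Z > -1.850) ≈ 0.9679. With α = 0.02, fail to reject H₀.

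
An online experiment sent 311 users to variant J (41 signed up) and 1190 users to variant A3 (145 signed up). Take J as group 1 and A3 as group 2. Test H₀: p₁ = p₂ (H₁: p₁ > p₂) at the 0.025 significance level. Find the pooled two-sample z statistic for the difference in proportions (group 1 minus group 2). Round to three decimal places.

z = 0.476

p̂₁ = 41/311 ≈ 0.13183, p̂₂ = 145/1190 ≈ 0.12185.
Pooled p̂ = (41+145)/(311+1190) = 186/1501 = 0.12392.
SE = √(p̂(1−p̂)(1/n₁+1/n₂)) = √(0.12392·0.87608·0.00405577) = √(0.000440302) = 0.02098.
z = (0.13183 − 0.12185)/0.02098 = 0.00998/0.02098 = 0.476.
p-value = P(Z > 0.476) ≈ 0.3171; since p > α = 0.025, fail to reject H₀.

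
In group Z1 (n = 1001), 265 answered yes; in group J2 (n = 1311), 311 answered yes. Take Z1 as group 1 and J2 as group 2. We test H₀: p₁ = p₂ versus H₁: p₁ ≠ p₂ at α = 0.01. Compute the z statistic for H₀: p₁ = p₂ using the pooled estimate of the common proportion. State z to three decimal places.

z = 1.515

p̂₁ = 265/1001 = 0.264735, p̂₂ = 311/1311 = 0.237223.
Pooled p̂ = (265+311)/(1001+1311) = 576/2312 = 0.249135.
SE = √(p̂(1−p̂)(1/n₁+1/n₂)) = √(0.249135·0.750865·0.00176178) = √(0.00032957) = 0.018154.
z = (0.264735 − 0.237223)/0.018154 = 0.027512/0.018154 = 1.515.
Two-sided p-value ≈ 2·Φ(−1.515) = 0.1297; since p > α = 0.01, fail to reject H₀.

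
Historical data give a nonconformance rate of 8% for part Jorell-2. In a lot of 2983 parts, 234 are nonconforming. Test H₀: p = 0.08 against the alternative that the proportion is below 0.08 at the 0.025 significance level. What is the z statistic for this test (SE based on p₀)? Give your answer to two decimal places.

p̂ = 234/2983 = 0.07844.
Under H₀, SE = √(0.08·0.92/2983) = √(2.46731e-05) = 0.00497.
z = (0.07844 − 0.08)/0.00497 = -0.00156/0.00497 = -0.31.
p-value = P(Z < -0.313) ≈ 0.3771, so at α = 0.025 we fail to reject H₀.

z = -0.31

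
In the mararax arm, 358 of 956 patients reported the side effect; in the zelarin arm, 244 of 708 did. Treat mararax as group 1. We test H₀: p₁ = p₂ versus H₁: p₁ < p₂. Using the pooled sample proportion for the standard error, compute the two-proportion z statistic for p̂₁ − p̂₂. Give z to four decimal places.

p̂₁ = 358/956 ≈ 0.374477, p̂₂ = 244/708 ≈ 0.344633.
Pooled p̂ = (358+244)/(956+708) = 602/1664 = 0.361779.
SE = √(p̂(1−p̂)(1/n₁+1/n₂)) = √(0.361779·0.638221·0.00245845) = √(0.000567645) = 0.023825.
z = (0.374477 − 0.344633)/0.023825 = 0.029844/0.023825 = 1.2526.

z = 1.2526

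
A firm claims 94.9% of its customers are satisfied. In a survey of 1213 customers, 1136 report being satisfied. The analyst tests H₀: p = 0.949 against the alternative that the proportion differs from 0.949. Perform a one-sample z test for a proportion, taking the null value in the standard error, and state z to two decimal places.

z = -1.98

p̂ = 1136/1213 = 0.9365.
Under H₀, SE = √(0.949·0.051/1213) = √(3.99002e-05) = 0.0063.
z = (0.9365 − 0.949)/0.0063 = -0.0125/0.0063 = -1.98.
p-value = 2·P(Z > 1.976) ≈ 0.0482.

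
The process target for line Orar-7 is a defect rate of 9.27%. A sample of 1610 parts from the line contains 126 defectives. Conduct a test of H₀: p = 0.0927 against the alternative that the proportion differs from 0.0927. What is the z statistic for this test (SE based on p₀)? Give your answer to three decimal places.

p̂ = 126/1610 = 0.078261.
Under H₀, SE = √(0.0927·0.9073/1610) = √(5.22402e-05) = 0.007228.
z = (0.078261 − 0.0927)/0.007228 = -0.014439/0.007228 = -1.998.

z = -1.998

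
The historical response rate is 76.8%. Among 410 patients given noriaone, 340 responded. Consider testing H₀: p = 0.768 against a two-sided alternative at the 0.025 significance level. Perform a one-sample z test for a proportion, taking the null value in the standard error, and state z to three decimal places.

z = 2.939

p̂ = 340/410 ≈ 0.82927.
Standard error under H₀: √(0.768×0.232/410) = 0.02085.
z = (0.82927 − 0.768)/0.02085 = 0.06127/0.02085 = 2.939.
Two-sided p-value ≈ 2·Φ(−2.939) = 0.0033. With α = 0.025, reject H₀.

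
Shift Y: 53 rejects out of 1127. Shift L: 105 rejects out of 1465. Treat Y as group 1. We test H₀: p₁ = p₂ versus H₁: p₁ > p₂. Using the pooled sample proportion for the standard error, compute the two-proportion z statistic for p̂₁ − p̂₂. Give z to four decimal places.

p̂₁ = 53/1127 = 0.0470275, p̂₂ = 105/1465 = 0.0716724.
Pooled p̂ = (53+105)/(1127+1465) = 158/2592 = 0.0609568.
SE = √(0.0572411 × 0.00156991) = 0.0094796.
z = (0.0470275 − 0.0716724)/0.0094796 = -0.0246449/0.0094796 = -2.5998.

z = -2.5998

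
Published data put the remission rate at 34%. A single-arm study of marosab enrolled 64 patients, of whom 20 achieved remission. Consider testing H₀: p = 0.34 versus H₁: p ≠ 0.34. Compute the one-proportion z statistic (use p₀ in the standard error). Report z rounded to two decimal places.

z = -0.46

p̂ = 20/64 = 0.3125.
Under H₀, SE = √(0.34·0.66/64) = √(0.00350625) = 0.0592.
z = (0.3125 − 0.34)/0.0592 = -0.0275/0.0592 = -0.46.
Two-sided p-value ≈ 2·Φ(−0.464) = 0.6423.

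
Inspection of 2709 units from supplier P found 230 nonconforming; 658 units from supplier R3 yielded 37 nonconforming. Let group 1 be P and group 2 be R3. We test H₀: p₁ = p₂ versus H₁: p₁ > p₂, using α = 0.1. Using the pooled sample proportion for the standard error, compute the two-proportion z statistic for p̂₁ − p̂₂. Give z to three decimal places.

p̂₁ = 230/2709 ≈ 0.0849022, p̂₂ = 37/658 ≈ 0.0562310.
Pooled p̂ = (230+37)/(2709+658) = 267/3367 = 0.0792991.
SE = √(p̂(1−p̂)(1/n₁+1/n₂)) = √(0.0792991·0.9207009·0.0018889) = √(0.00013791) = 0.0117435.
z = (0.0849022 − 0.0562310)/0.0117435 = 0.0286712/0.0117435 = 2.441.
p-value = P(Z > 2.441) ≈ 0.0073. With α = 0.1, reject H₀.

z = 2.441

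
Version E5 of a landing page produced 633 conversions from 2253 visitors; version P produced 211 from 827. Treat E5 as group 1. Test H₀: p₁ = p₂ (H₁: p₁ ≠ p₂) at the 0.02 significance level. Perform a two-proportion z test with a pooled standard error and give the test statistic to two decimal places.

p̂₁ = 633/2253 ≈ 0.28096, p̂₂ = 211/827 ≈ 0.25514.
Pooled p̂ = (633+211)/(2253+827) = 844/3080 = 0.27403.
SE = √(p̂(1−p̂)(1/n₁+1/n₂)) = √(0.27403·0.72597·0.00165304) = √(0.000328849) = 0.01813.
z = (0.28096 − 0.25514)/0.01813 = 0.02582/0.01813 = 1.42.
p-value = 2·P(Z > 1.424) ≈ 0.1545, so at α = 0.02 we fail to reject H₀.

z = 1.42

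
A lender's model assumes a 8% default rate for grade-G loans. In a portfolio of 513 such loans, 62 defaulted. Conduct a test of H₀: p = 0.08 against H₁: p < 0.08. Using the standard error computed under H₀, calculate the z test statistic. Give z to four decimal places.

z = 3.4111

p̂ = 62/513 = 0.120858.
Under H₀, SE = √(0.08·0.92/513) = √(0.00014347) = 0.011978.
z = (0.120858 − 0.08)/0.011978 = 0.040858/0.011978 = 3.4111.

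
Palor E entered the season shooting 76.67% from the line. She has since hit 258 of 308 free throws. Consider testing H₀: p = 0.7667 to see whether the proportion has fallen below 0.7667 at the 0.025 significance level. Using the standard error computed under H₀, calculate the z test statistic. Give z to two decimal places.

z = 2.94

p̂ = 258/308 ≈ 0.83766.
Under H₀, SE = √(0.7667·0.2333/308) = √(0.00058075) = 0.02410.
z = (0.83766 − 0.7667)/0.02410 = 0.07096/0.02410 = 2.94.
p-value = P(Z < 2.945) ≈ 0.9984; since p > α = 0.025, fail to reject H₀.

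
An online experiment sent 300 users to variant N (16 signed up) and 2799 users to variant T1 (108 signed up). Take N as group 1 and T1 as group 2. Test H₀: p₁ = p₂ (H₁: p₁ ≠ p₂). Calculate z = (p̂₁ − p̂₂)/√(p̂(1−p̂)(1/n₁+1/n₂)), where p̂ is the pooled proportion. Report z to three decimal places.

p̂₁ = 16/300 = 0.053333, p̂₂ = 108/2799 = 0.038585.
Pooled p̂ = (16+108)/(300+2799) = 124/3099 = 0.040013.
SE = √(p̂(1−p̂)(1/n₁+1/n₂)) = √(0.040013·0.959987·0.0036906) = √(0.000141763) = 0.011906.
z = (0.053333 − 0.038585)/0.011906 = 0.014748/0.011906 = 1.239.

z = 1.239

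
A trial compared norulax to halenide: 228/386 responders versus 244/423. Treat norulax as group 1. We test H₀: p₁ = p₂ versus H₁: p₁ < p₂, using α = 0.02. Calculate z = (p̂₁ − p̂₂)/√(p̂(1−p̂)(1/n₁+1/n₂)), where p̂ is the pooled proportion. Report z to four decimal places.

p̂₁ = 228/386 ≈ 0.590674, p̂₂ = 244/423 ≈ 0.576832.
Pooled p̂ = (228+244)/(386+423) = 472/809 = 0.583436.
SE = √(0.243038 × 0.00495474) = 0.034701.
z = (0.590674 − 0.576832)/0.034701 = 0.013842/0.034701 = 0.3989.
p-value = P(Z < 0.399) ≈ 0.6550; since p > α = 0.02, fail to reject H₀.

z = 0.3989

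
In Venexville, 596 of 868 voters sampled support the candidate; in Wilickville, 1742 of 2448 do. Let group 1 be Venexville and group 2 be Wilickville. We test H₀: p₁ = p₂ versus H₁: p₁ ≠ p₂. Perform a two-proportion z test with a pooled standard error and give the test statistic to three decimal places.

p̂₁ = 596/868 ≈ 0.68664, p̂₂ = 1742/2448 ≈ 0.71160.
Pooled p̂ = (596+1742)/(868+2448) = 2338/3316 = 0.70507.
SE = √(0.207948 × 0.00156057) = 0.01801.
z = (0.68664 − 0.71160)/0.01801 = -0.02496/0.01801 = -1.386.
p-value = 2·P(Z > 1.386) ≈ 0.1658.

z = -1.386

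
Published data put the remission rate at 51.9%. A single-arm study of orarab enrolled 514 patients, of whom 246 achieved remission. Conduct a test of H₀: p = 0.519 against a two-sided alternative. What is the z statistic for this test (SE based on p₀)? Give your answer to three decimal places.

z = -1.833

p̂ = 246/514 = 0.47860.
Standard error under H₀: √(0.519×0.481/514) = 0.02204.
z = (0.47860 − 0.519)/0.02204 = -0.04040/0.02204 = -1.833.
p-value = 2·P(Z > 1.833) ≈ 0.0668.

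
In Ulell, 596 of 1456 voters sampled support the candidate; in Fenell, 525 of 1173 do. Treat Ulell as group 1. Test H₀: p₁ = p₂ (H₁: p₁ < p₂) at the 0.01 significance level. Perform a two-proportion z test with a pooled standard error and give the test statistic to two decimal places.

p̂₁ = 596/1456 = 0.4093, p̂₂ = 525/1173 = 0.4476.
Pooled p̂ = (596+525)/(1456+1173) = 1121/2629 = 0.4264.
SE = √(p̂(1−p̂)(1/n₁+1/n₂)) = √(0.4264·0.5736·0.00153933) = √(0.000376493) = 0.0194.
z = (0.4093 − 0.4476)/0.0194 = -0.0383/0.0194 = -1.97.
p-value = P(Z < -1.970) ≈ 0.0244. With α = 0.01, fail to reject H₀.

z = -1.97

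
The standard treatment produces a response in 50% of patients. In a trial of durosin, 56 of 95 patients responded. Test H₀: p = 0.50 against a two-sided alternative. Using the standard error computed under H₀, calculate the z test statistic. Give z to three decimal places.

p̂ = 56/95 ≈ 0.58947.
Under H₀, SE = √(0.5·0.5/95) = √(0.00263158) = 0.05130.
z = (0.58947 − 0.5)/0.05130 = 0.08947/0.05130 = 1.744.
p-value = 2·P(Z > 1.744) ≈ 0.0811.

z = 1.744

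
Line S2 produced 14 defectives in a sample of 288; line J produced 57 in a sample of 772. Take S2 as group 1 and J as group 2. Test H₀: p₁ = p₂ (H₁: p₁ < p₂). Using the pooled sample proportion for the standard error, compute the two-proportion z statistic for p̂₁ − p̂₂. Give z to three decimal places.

p̂₁ = 14/288 = 0.04861, p̂₂ = 57/772 = 0.07383.
Pooled p̂ = (14+57)/(288+772) = 71/1060 = 0.06698.
SE = √(0.0624947 × 0.00476756) = 0.01726.
z = (0.04861 − 0.07383)/0.01726 = -0.02522/0.01726 = -1.461.
p-value = P(Z < -1.461) ≈ 0.0720.

z = -1.461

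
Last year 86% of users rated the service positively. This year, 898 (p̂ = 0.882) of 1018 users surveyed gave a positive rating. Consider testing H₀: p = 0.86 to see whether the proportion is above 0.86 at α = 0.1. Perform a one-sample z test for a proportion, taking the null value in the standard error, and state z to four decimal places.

z = 2.0341

p̂ = 898/1018 = 0.8821218.
Under H₀, SE = √(0.86·0.14/1018) = √(0.000118271) = 0.0108753.
z = (0.8821218 − 0.86)/0.0108753 = 0.0221218/0.0108753 = 2.0341.
p-value = P(Z > 2.034) ≈ 0.0210, so at α = 0.1 we reject H₀.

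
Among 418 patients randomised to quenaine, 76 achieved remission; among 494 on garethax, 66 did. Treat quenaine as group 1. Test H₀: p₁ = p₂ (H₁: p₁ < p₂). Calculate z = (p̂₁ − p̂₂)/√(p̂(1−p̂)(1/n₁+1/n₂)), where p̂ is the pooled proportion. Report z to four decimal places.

z = 2.0010

p̂₁ = 76/418 ≈ 0.181818, p̂₂ = 66/494 ≈ 0.133603.
Pooled p̂ = (76+66)/(418+494) = 142/912 = 0.155702.
SE = √(0.131459 × 0.00441664) = 0.024096.
z = (0.181818 − 0.133603)/0.024096 = 0.048215/0.024096 = 2.0010.
p-value = P(Z < 2.001) ≈ 0.9773.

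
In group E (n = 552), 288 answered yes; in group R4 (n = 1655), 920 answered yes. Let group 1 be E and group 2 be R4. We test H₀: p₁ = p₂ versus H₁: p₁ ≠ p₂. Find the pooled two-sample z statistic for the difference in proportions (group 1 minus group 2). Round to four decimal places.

p̂₁ = 288/552 = 0.521739, p̂₂ = 920/1655 = 0.555891.
Pooled p̂ = (288+920)/(552+1655) = 1208/2207 = 0.547349.
SE = √(p̂(1−p̂)(1/n₁+1/n₂)) = √(0.547349·0.452651·0.00241582) = √(0.00059854) = 0.024465.
z = (0.521739 − 0.555891)/0.024465 = -0.034152/0.024465 = -1.3960.
Two-sided p-value ≈ 2·Φ(−1.396) = 0.1627.

z = -1.3960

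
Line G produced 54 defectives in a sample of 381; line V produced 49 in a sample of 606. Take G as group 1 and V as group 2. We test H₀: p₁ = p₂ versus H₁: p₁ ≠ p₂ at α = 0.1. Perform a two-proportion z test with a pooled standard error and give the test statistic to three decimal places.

z = 3.045

p̂₁ = 54/381 ≈ 0.14173, p̂₂ = 49/606 ≈ 0.08086.
Pooled p̂ = (54+49)/(381+606) = 103/987 = 0.10436.
SE = √(p̂(1−p̂)(1/n₁+1/n₂)) = √(0.10436·0.89564·0.00427484) = √(0.000399553) = 0.01999.
z = (0.14173 − 0.08086)/0.01999 = 0.06087/0.01999 = 3.045.
p-value = 2·P(Z > 3.045) ≈ 0.0023; since p < α = 0.1, reject H₀.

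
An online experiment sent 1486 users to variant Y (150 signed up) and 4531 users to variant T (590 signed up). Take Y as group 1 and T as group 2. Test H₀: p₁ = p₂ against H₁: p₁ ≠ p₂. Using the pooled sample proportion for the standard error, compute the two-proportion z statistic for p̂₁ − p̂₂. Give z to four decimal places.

z = -2.9815

p̂₁ = 150/1486 = 0.100942, p̂₂ = 590/4531 = 0.130214.
Pooled p̂ = (150+590)/(1486+4531) = 740/6017 = 0.122985.
SE = √(p̂(1−p̂)(1/n₁+1/n₂)) = √(0.122985·0.877015·0.000893649) = √(9.63887e-05) = 0.009818.
z = (0.100942 − 0.130214)/0.009818 = -0.029272/0.009818 = -2.9815.
p-value = 2·P(Z > 2.982) ≈ 0.0029.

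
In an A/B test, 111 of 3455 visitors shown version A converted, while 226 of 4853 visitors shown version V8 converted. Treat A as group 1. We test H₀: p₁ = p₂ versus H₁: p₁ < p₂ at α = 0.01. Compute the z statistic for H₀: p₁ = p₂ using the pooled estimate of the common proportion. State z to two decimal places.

p̂₁ = 111/3455 = 0.03213, p̂₂ = 226/4853 = 0.04657.
Pooled p̂ = (111+226)/(3455+4853) = 337/8308 = 0.04056.
SE = √(0.0389179 × 0.000495494) = 0.00439.
z = (0.03213 − 0.04657)/0.00439 = -0.01444/0.00439 = -3.29.
p-value = P(Z < -3.289) ≈ 0.0005. With α = 0.01, reject H₀.

z = -3.29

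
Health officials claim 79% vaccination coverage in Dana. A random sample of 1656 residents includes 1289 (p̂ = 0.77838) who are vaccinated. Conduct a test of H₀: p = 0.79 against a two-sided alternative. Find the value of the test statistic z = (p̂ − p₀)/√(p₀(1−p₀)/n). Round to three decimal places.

p̂ = 1289/1656 = 0.77838.
SE = √(p₀(1−p₀)/n) = √(0.1659/1656) = 0.01001.
z = (0.77838 − 0.79)/0.01001 = -0.01162/0.01001 = -1.161.
p-value = 2·P(Z > 1.161) ≈ 0.2457.

z = -1.161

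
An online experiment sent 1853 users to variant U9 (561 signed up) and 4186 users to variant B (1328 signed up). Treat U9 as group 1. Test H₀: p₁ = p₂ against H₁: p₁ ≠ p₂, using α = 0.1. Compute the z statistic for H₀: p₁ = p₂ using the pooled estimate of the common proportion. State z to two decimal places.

z = -1.12

p̂₁ = 561/1853 = 0.3028, p̂₂ = 1328/4186 = 0.3172.
Pooled p̂ = (561+1328)/(1853+4186) = 1889/6039 = 0.3128.
SE = √(0.214956 × 0.000778557) = 0.0129.
z = (0.3028 − 0.3172)/0.0129 = -0.0144/0.0129 = -1.12.
p-value = 2·P(Z > 1.121) ≈ 0.2625. With α = 0.1, fail to reject H₀.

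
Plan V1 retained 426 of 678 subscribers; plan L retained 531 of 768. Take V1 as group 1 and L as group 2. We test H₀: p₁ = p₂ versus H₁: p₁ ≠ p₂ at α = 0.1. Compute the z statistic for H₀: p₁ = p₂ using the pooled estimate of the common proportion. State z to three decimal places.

p̂₁ = 426/678 ≈ 0.62832, p̂₂ = 531/768 ≈ 0.69141.
Pooled p̂ = (426+531)/(678+768) = 957/1446 = 0.66183.
SE = √(p̂(1−p̂)(1/n₁+1/n₂)) = √(0.66183·0.33817·0.00277701) = √(0.000621529) = 0.02493.
z = (0.62832 − 0.69141)/0.02493 = -0.06309/0.02493 = -2.531.
p-value = 2·P(Z > 2.531) ≈ 0.0114; since p < α = 0.1, reject H₀.

z = -2.531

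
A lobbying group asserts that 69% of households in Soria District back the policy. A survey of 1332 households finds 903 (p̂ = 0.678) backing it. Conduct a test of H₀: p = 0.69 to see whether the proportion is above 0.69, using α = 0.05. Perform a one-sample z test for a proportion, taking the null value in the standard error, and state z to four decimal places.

p̂ = 903/1332 ≈ 0.6779279.
Under H₀, SE = √(0.69·0.31/1332) = √(0.000160586) = 0.0126722.
z = (0.6779279 − 0.69)/0.0126722 = -0.0120721/0.0126722 = -0.9526.
p-value = P(Z > -0.953) ≈ 0.8296; since p > α = 0.05, fail to reject H₀.

z = -0.9526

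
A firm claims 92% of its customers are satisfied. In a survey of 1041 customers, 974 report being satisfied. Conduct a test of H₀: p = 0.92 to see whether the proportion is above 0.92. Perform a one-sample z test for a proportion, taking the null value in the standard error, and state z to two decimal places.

z = 1.86

p̂ = 974/1041 ≈ 0.9356.
Under H₀, SE = √(0.92·0.08/1041) = √(7.07012e-05) = 0.0084.
z = (0.9356 − 0.92)/0.0084 = 0.0156/0.0084 = 1.86.
p-value = P(Z > 1.860) ≈ 0.0314.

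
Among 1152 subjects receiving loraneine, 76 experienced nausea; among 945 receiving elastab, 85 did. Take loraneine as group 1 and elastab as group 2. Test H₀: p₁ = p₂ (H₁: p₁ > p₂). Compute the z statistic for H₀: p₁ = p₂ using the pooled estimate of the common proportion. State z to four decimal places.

z = -2.0518

p̂₁ = 76/1152 ≈ 0.065972, p̂₂ = 85/945 ≈ 0.089947.
Pooled p̂ = (76+85)/(1152+945) = 161/2097 = 0.076776.
SE = √(p̂(1−p̂)(1/n₁+1/n₂)) = √(0.076776·0.923224·0.00192626) = √(0.000136536) = 0.011685.
z = (0.065972 − 0.089947)/0.011685 = -0.023975/0.011685 = -2.0518.
p-value = P(Z > -2.052) ≈ 0.9799.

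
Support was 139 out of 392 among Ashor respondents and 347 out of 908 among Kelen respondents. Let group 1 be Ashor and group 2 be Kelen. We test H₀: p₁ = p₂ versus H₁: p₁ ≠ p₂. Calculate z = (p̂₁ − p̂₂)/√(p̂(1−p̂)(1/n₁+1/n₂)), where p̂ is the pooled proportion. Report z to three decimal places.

z = -0.943

p̂₁ = 139/392 = 0.35459, p̂₂ = 347/908 = 0.38216.
Pooled p̂ = (139+347)/(392+908) = 486/1300 = 0.37385.
SE = √(0.234085 × 0.00365234) = 0.02924.
z = (0.35459 − 0.38216)/0.02924 = -0.02757/0.02924 = -0.943.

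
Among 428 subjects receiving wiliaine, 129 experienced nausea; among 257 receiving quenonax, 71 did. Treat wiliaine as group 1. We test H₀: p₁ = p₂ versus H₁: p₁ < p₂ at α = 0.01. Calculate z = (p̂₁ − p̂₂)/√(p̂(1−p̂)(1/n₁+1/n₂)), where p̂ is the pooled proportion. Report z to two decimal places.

z = 0.70

p̂₁ = 129/428 = 0.3014, p̂₂ = 71/257 = 0.2763.
Pooled p̂ = (129+71)/(428+257) = 200/685 = 0.2920.
SE = √(p̂(1−p̂)(1/n₁+1/n₂)) = √(0.2920·0.7080·0.0062275) = √(0.00128737) = 0.0359.
z = (0.3014 − 0.2763)/0.0359 = 0.0251/0.0359 = 0.70.
p-value = P(Z < 0.701) ≈ 0.7582; since p > α = 0.01, fail to reject H₀.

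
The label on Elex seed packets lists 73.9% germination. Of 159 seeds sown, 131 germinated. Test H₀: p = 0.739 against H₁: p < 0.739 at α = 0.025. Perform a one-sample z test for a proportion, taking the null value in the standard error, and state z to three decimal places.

p̂ = 131/159 = 0.82390.
Under H₀, SE = √(0.739·0.261/159) = √(0.00121308) = 0.03483.
z = (0.82390 − 0.739)/0.03483 = 0.08490/0.03483 = 2.438.
p-value = P(Z < 2.438) ≈ 0.9926; since p > α = 0.025, fail to reject H₀.

z = 2.438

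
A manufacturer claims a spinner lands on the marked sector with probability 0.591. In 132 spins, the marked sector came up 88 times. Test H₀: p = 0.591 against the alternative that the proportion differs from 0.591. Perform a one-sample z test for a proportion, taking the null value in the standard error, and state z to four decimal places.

p̂ = 88/132 = 0.666667.
Under H₀, SE = √(0.591·0.409/132) = √(0.0018312) = 0.042793.
z = (0.666667 − 0.591)/0.042793 = 0.075667/0.042793 = 1.7682.
p-value = 2·P(Z > 1.768) ≈ 0.0770.

z = 1.7682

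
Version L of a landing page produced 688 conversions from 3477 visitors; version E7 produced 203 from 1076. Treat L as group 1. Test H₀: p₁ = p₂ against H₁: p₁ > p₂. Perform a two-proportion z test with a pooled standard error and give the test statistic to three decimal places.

z = 0.665

p̂₁ = 688/3477 ≈ 0.19787, p̂₂ = 203/1076 ≈ 0.18866.
Pooled p̂ = (688+203)/(3477+1076) = 891/4553 = 0.19570.
SE = √(p̂(1−p̂)(1/n₁+1/n₂)) = √(0.19570·0.80430·0.00121697) = √(0.00019155) = 0.01384.
z = (0.19787 − 0.18866)/0.01384 = 0.00921/0.01384 = 0.665.
p-value = P(Z > 0.665) ≈ 0.2529.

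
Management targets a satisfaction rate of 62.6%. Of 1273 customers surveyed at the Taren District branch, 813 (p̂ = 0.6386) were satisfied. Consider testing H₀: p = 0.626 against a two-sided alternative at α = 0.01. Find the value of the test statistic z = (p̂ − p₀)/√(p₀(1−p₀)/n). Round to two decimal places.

p̂ = 813/1273 = 0.6386.
SE = √(p₀(1−p₀)/n) = √(0.23412/1273) = 0.0136.
z = (0.6386 − 0.626)/0.0136 = 0.0126/0.0136 = 0.93.
Two-sided p-value ≈ 2·Φ(−0.933) = 0.3510; since p > α = 0.01, fail to reject H₀.

z = 0.93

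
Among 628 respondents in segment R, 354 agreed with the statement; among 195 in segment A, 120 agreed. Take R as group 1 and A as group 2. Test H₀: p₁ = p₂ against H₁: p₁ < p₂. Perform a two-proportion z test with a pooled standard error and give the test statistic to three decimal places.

p̂₁ = 354/628 = 0.56369, p̂₂ = 120/195 = 0.61538.
Pooled p̂ = (354+120)/(628+195) = 474/823 = 0.57594.
SE = √(0.244233 × 0.00672056) = 0.04051.
z = (0.56369 − 0.61538)/0.04051 = -0.05169/0.04051 = -1.276.
p-value = P(Z < -1.276) ≈ 0.1010.

z = -1.276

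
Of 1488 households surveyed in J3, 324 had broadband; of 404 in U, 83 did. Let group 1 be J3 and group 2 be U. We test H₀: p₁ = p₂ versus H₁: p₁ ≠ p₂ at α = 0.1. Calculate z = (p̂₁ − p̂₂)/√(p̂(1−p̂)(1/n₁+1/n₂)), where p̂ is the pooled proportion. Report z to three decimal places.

p̂₁ = 324/1488 = 0.21774, p̂₂ = 83/404 = 0.20545.
Pooled p̂ = (324+83)/(1488+404) = 407/1892 = 0.21512.
SE = √(0.168841 × 0.00314729) = 0.02305.
z = (0.21774 − 0.20545)/0.02305 = 0.01229/0.02305 = 0.533.
Two-sided p-value ≈ 2·Φ(−0.533) = 0.5937. With α = 0.1, fail to reject H₀.

z = 0.533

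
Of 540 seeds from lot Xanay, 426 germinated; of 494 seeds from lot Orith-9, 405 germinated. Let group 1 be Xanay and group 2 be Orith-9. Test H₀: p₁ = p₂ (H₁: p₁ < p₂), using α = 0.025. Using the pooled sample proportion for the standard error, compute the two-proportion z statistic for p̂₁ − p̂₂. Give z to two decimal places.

p̂₁ = 426/540 ≈ 0.7889, p̂₂ = 405/494 ≈ 0.8198.
Pooled p̂ = (426+405)/(540+494) = 831/1034 = 0.8037.
SE = √(0.157781 × 0.00387614) = 0.0247.
z = (0.7889 − 0.8198)/0.0247 = -0.0309/0.0247 = -1.25.
p-value = P(Z < -1.251) ≈ 0.1054. With α = 0.025, fail to reject H₀.

z = -1.25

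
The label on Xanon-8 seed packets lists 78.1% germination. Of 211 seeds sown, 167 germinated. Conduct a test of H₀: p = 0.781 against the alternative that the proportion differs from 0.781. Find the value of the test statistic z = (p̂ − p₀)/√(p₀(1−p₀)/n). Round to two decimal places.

p̂ = 167/211 ≈ 0.7915.
SE = √(p₀(1−p₀)/n) = √(0.17104/211) = 0.0285.
z = (0.7915 − 0.781)/0.0285 = 0.0105/0.0285 = 0.37.

z = 0.37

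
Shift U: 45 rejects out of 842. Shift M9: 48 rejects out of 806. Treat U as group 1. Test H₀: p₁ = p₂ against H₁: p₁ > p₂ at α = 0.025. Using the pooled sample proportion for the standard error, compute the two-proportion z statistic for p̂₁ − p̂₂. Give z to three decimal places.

p̂₁ = 45/842 ≈ 0.05344, p̂₂ = 48/806 ≈ 0.05955.
Pooled p̂ = (45+48)/(842+806) = 93/1648 = 0.05643.
SE = √(0.0532475 × 0.00242834) = 0.01137.
z = (0.05344 − 0.05955)/0.01137 = -0.00611/0.01137 = -0.537.
p-value = P(Z > -0.537) ≈ 0.7045; since p > α = 0.025, fail to reject H₀.

z = -0.537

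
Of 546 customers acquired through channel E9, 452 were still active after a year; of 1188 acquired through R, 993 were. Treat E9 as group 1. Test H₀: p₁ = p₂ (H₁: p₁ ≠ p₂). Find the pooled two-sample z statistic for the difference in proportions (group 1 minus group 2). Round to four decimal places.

z = -0.4162

p̂₁ = 452/546 ≈ 0.827839, p̂₂ = 993/1188 ≈ 0.835859.
Pooled p̂ = (452+993)/(546+1188) = 1445/1734 = 0.833333.
SE = √(0.138889 × 0.00267325) = 0.019269.
z = (0.827839 − 0.835859)/0.019269 = -0.008020/0.019269 = -0.4162.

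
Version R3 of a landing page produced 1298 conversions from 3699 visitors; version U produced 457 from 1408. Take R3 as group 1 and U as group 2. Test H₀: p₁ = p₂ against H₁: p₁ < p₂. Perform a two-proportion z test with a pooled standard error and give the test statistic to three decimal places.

p̂₁ = 1298/3699 ≈ 0.35091, p̂₂ = 457/1408 ≈ 0.32457.
Pooled p̂ = (1298+457)/(3699+1408) = 1755/5107 = 0.34365.
SE = √(p̂(1−p̂)(1/n₁+1/n₂)) = √(0.34365·0.65635·0.000980571) = √(0.000221171) = 0.01487.
z = (0.35091 − 0.32457)/0.01487 = 0.02634/0.01487 = 1.771.
p-value = P(Z < 1.771) ≈ 0.9617.

z = 1.771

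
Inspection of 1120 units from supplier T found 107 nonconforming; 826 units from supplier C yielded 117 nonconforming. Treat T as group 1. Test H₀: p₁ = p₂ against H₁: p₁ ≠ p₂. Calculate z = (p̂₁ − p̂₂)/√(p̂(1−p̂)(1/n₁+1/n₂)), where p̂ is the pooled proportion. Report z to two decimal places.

z = -3.15

p̂₁ = 107/1120 = 0.09554, p̂₂ = 117/826 = 0.14165.
Pooled p̂ = (107+117)/(1120+826) = 224/1946 = 0.11511.
SE = √(p̂(1−p̂)(1/n₁+1/n₂)) = √(0.11511·0.88489·0.00210351) = √(0.00021426) = 0.01464.
z = (0.09554 − 0.14165)/0.01464 = -0.04611/0.01464 = -3.15.
p-value = 2·P(Z > 3.150) ≈ 0.0016.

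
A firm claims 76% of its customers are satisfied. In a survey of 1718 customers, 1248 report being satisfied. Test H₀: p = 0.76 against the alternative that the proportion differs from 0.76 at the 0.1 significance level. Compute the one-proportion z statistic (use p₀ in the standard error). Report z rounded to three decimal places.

z = -3.258

p̂ = 1248/1718 = 0.726426.
Standard error under H₀: √(0.76×0.24/1718) = 0.010304.
z = (0.726426 − 0.76)/0.010304 = -0.033574/0.010304 = -3.258.
p-value = 2·P(Z > 3.258) ≈ 0.0011; since p < α = 0.1, reject H₀.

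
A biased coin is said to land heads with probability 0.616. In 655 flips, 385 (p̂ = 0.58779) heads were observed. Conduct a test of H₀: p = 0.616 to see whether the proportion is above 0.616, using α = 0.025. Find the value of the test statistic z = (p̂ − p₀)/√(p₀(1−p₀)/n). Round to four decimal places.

p̂ = 385/655 = 0.5877863.
SE = √(p₀(1−p₀)/n) = √(0.23654/655) = 0.0190036.
z = (0.5877863 − 0.616)/0.0190036 = -0.0282137/0.0190036 = -1.4847.
p-value = P(Z > -1.485) ≈ 0.9312. With α = 0.025, fail to reject H₀.

z = -1.4847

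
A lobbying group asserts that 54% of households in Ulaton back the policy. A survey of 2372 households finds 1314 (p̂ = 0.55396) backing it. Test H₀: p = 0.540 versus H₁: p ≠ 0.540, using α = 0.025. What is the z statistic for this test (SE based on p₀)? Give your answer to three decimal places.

p̂ = 1314/2372 = 0.5539629.
Standard error under H₀: √(0.54×0.46/2372) = 0.0102334.
z = (0.5539629 − 0.54)/0.0102334 = 0.0139629/0.0102334 = 1.364.
Two-sided p-value ≈ 2·Φ(−1.364) = 0.1724. With α = 0.025, fail to reject H₀.

z = 1.364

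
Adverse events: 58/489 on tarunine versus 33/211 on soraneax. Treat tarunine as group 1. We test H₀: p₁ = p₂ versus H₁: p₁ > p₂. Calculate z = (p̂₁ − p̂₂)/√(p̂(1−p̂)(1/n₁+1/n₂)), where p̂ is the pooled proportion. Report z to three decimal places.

z = -1.364

p̂₁ = 58/489 ≈ 0.11861, p̂₂ = 33/211 ≈ 0.15640.
Pooled p̂ = (58+33)/(489+211) = 91/700 = 0.13000.
SE = √(p̂(1−p̂)(1/n₁+1/n₂)) = √(0.13000·0.87000·0.00678433) = √(0.000767307) = 0.02770.
z = (0.11861 − 0.15640)/0.02770 = -0.03779/0.02770 = -1.364.
p-value = P(Z > -1.364) ≈ 0.9137.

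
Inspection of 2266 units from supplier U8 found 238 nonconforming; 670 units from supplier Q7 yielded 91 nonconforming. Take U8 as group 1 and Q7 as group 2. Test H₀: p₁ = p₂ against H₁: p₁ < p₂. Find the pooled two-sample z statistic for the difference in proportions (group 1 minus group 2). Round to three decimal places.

p̂₁ = 238/2266 = 0.10503, p̂₂ = 91/670 = 0.13582.
Pooled p̂ = (238+91)/(2266+670) = 329/2936 = 0.11206.
SE = √(p̂(1−p̂)(1/n₁+1/n₂)) = √(0.11206·0.88794·0.00193384) = √(0.000192418) = 0.01387.
z = (0.10503 − 0.13582)/0.01387 = -0.03079/0.01387 = -2.220.

z = -2.220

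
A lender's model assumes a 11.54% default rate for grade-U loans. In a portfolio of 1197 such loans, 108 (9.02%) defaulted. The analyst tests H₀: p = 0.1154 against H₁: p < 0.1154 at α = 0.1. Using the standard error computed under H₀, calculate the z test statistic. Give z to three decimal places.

p̂ = 108/1197 = 0.090226.
Under H₀, SE = √(0.1154·0.8846/1197) = √(8.52822e-05) = 0.009235.
z = (0.090226 − 0.1154)/0.009235 = -0.025174/0.009235 = -2.726.
p-value = P(Z < -2.726) ≈ 0.0032. With α = 0.1, reject H₀.

z = -2.726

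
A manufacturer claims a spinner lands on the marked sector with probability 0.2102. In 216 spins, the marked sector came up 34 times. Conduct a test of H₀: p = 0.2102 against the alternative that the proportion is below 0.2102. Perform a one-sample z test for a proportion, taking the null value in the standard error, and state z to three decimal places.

z = -1.904

p̂ = 34/216 = 0.15741.
Under H₀, SE = √(0.2102·0.7898/216) = √(0.000768592) = 0.02772.
z = (0.15741 − 0.2102)/0.02772 = -0.05279/0.02772 = -1.904.
p-value = P(Z < -1.904) ≈ 0.0284.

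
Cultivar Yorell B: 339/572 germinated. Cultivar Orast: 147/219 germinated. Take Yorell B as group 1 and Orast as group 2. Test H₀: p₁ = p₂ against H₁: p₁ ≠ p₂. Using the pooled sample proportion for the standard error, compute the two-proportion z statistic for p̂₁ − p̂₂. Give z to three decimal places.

p̂₁ = 339/572 = 0.592657, p̂₂ = 147/219 = 0.671233.
Pooled p̂ = (339+147)/(572+219) = 486/791 = 0.614412.
SE = √(0.23691 × 0.00631446) = 0.038678.
z = (0.592657 − 0.671233)/0.038678 = -0.078576/0.038678 = -2.032.

z = -2.032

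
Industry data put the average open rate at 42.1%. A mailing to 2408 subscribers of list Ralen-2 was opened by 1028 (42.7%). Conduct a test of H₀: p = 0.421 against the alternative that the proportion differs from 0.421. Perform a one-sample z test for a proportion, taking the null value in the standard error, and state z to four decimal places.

z = 0.5874

p̂ = 1028/2408 = 0.426910.
Under H₀, SE = √(0.421·0.579/2408) = √(0.000101229) = 0.010061.
z = (0.426910 − 0.421)/0.010061 = 0.005910/0.010061 = 0.5874.
Two-sided p-value ≈ 2·Φ(−0.587) = 0.5569.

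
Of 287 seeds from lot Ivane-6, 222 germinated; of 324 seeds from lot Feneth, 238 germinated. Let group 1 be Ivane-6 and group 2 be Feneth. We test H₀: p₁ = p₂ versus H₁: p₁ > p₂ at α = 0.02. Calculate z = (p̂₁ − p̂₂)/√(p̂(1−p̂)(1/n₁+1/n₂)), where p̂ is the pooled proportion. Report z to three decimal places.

p̂₁ = 222/287 = 0.77352, p̂₂ = 238/324 = 0.73457.
Pooled p̂ = (222+238)/(287+324) = 460/611 = 0.75286.
SE = √(p̂(1−p̂)(1/n₁+1/n₂)) = √(0.75286·0.24714·0.00657074) = √(0.00122255) = 0.03496.
z = (0.77352 − 0.73457)/0.03496 = 0.03895/0.03496 = 1.114.
p-value = P(Z > 1.114) ≈ 0.1326; since p > α = 0.02, fail to reject H₀.

z = 1.114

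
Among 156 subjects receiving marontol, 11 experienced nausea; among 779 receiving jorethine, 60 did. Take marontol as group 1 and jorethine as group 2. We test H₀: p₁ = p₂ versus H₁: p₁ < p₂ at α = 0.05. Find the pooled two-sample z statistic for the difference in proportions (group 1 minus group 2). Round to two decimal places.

z = -0.28

p̂₁ = 11/156 = 0.0705, p̂₂ = 60/779 = 0.0770.
Pooled p̂ = (11+60)/(156+779) = 71/935 = 0.0759.
SE = √(0.0701696 × 0.00769395) = 0.0232.
z = (0.0705 − 0.0770)/0.0232 = -0.0065/0.0232 = -0.28.
p-value = P(Z < -0.280) ≈ 0.3897, so at α = 0.05 we fail to reject H₀.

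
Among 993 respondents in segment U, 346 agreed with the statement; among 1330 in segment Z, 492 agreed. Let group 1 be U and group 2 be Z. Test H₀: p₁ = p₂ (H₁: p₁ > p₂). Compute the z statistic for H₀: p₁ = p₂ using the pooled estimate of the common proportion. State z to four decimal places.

z = -1.0668

p̂₁ = 346/993 = 0.348439, p̂₂ = 492/1330 = 0.369925.
Pooled p̂ = (346+492)/(993+1330) = 838/2323 = 0.360740.
SE = √(p̂(1−p̂)(1/n₁+1/n₂)) = √(0.360740·0.639260·0.00175893) = √(0.000405621) = 0.020140.
z = (0.348439 − 0.369925)/0.020140 = -0.021486/0.020140 = -1.0668.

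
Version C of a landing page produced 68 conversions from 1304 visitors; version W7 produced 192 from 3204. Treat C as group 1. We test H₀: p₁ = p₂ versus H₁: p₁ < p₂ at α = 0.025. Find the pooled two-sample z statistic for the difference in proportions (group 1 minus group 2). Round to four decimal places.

p̂₁ = 68/1304 = 0.052147, p̂₂ = 192/3204 = 0.059925.
Pooled p̂ = (68+192)/(1304+3204) = 260/4508 = 0.057675.
SE = √(p̂(1−p̂)(1/n₁+1/n₂)) = √(0.057675·0.942325·0.00107898) = √(5.86413e-05) = 0.007658.
z = (0.052147 − 0.059925)/0.007658 = -0.007778/0.007658 = -1.0157.
p-value = P(Z < -1.016) ≈ 0.1549. With α = 0.025, fail to reject H₀.

z = -1.0157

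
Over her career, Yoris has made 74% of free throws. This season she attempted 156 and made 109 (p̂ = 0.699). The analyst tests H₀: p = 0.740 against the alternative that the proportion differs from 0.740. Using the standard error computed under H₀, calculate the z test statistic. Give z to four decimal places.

p̂ = 109/156 ≈ 0.698718.
Standard error under H₀: √(0.74×0.26/156) = 0.035119.
z = (0.698718 − 0.74)/0.035119 = -0.041282/0.035119 = -1.1755.
p-value = 2·P(Z > 1.175) ≈ 0.2398.

z = -1.1755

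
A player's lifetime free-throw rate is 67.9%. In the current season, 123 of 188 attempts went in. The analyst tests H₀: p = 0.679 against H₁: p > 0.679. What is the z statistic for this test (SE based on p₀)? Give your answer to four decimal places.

p̂ = 123/188 ≈ 0.654255.
Standard error under H₀: √(0.679×0.321/188) = 0.034049.
z = (0.654255 − 0.679)/0.034049 = -0.024745/0.034049 = -0.7267.

z = -0.7267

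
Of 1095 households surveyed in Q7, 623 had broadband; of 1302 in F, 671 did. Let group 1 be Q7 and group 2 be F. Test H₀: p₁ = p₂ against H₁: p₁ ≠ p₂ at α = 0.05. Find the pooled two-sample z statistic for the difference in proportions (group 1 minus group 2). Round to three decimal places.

z = 2.622

p̂₁ = 623/1095 = 0.56895, p̂₂ = 671/1302 = 0.51536.
Pooled p̂ = (623+671)/(1095+1302) = 1294/2397 = 0.53984.
SE = √(p̂(1−p̂)(1/n₁+1/n₂)) = √(0.53984·0.46016·0.00168129) = √(0.000417654) = 0.02044.
z = (0.56895 − 0.51536)/0.02044 = 0.05359/0.02044 = 2.622.
p-value = 2·P(Z > 2.622) ≈ 0.0087. With α = 0.05, reject H₀.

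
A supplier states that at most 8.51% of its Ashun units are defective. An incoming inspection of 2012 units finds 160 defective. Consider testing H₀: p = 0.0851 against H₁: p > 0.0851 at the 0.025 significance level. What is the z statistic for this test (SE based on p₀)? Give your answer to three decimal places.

p̂ = 160/2012 ≈ 0.07952.
Under H₀, SE = √(0.0851·0.9149/2012) = √(3.86968e-05) = 0.00622.
z = (0.07952 − 0.0851)/0.00622 = -0.00558/0.00622 = -0.897.
p-value = P(Z > -0.897) ≈ 0.8150, so at α = 0.025 we fail to reject H₀.

z = -0.897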